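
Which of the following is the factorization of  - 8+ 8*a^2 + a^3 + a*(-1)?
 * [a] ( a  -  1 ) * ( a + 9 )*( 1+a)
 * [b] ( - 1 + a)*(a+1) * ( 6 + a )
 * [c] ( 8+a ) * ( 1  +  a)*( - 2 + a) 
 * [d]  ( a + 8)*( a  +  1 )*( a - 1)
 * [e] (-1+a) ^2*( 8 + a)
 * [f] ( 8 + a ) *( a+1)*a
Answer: d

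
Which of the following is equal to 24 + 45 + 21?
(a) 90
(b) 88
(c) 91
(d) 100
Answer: a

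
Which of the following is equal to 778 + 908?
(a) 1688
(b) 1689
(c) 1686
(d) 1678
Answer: c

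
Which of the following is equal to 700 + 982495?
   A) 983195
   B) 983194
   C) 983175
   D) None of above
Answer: A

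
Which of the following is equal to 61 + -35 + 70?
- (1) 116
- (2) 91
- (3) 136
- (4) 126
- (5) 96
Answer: 5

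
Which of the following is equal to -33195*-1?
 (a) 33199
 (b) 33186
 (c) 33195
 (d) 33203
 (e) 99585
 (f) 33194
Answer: c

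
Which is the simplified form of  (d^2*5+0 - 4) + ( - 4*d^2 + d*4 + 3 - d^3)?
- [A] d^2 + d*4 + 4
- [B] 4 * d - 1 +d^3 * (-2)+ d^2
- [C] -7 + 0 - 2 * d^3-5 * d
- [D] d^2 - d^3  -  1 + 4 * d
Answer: D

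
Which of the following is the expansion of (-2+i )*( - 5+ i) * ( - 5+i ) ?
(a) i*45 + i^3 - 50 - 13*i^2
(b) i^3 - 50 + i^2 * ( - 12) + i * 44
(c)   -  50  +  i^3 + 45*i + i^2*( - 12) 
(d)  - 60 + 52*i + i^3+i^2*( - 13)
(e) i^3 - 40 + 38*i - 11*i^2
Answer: c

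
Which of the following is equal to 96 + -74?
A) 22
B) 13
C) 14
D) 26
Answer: A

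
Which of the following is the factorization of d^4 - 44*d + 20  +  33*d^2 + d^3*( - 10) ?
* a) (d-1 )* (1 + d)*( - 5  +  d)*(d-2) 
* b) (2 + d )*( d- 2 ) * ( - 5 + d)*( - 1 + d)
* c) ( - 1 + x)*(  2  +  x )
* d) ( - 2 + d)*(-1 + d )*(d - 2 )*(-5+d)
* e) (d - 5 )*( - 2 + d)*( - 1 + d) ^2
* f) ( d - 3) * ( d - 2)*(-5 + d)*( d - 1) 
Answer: d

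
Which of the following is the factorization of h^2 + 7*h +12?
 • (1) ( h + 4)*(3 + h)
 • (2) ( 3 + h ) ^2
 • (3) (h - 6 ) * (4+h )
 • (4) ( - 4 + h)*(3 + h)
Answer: 1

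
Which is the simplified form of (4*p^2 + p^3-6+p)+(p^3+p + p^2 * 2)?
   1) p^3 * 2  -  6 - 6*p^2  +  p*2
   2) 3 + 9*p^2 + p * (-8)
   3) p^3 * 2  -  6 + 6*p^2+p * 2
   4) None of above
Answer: 3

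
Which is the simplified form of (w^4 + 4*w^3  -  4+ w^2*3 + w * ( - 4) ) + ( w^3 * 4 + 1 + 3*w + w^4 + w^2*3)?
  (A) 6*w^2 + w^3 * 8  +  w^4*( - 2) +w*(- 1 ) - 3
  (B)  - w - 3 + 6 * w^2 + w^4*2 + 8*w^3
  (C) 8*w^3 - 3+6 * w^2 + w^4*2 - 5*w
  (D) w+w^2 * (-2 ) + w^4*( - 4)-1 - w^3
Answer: B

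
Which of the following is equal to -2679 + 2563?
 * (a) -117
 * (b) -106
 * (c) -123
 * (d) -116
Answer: d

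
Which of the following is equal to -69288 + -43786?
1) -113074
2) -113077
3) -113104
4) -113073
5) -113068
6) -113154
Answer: 1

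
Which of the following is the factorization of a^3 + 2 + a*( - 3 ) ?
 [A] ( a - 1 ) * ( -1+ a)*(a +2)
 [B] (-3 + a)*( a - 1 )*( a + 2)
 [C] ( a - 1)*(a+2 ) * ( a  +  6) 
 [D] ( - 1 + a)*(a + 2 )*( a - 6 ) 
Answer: A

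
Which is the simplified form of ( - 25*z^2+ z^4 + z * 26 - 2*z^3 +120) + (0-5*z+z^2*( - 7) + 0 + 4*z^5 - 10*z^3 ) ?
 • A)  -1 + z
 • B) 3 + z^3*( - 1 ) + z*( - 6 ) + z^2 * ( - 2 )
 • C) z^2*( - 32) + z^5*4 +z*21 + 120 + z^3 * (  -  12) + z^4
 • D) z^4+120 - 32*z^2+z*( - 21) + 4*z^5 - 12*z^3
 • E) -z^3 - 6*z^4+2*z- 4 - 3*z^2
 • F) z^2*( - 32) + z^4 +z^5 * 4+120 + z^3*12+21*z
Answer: C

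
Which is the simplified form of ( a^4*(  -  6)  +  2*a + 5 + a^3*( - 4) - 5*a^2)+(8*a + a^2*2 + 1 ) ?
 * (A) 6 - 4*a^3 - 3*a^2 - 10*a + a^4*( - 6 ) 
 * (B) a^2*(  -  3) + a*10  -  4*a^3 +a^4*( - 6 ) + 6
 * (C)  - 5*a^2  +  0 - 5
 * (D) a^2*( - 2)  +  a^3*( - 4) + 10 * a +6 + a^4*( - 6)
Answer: B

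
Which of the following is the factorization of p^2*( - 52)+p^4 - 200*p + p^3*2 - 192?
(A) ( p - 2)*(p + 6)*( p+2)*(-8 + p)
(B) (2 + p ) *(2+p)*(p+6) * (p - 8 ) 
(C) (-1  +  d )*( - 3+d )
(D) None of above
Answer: B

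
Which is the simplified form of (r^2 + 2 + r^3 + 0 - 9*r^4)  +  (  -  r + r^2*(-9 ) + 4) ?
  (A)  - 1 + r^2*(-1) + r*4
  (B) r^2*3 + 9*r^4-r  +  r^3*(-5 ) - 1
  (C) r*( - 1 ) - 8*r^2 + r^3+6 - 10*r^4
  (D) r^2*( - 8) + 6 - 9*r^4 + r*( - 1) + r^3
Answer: D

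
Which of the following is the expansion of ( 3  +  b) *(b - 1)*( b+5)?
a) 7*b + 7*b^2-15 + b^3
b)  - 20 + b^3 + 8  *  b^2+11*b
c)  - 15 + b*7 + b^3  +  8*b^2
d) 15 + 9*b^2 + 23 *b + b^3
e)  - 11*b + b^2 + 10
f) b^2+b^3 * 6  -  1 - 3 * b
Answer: a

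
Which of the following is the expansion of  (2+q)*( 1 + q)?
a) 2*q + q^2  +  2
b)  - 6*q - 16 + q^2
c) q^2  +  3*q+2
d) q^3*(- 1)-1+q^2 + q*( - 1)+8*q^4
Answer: c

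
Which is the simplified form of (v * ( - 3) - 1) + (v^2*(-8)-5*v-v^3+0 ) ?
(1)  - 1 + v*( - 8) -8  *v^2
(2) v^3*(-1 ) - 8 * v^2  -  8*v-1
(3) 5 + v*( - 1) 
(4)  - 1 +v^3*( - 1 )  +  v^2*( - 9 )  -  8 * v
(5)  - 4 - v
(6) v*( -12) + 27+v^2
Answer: 2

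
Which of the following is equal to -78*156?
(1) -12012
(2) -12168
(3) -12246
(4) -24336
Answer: 2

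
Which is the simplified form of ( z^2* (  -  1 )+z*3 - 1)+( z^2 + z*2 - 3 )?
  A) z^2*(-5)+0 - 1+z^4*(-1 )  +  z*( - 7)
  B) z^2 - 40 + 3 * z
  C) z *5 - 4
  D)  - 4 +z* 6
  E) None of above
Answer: C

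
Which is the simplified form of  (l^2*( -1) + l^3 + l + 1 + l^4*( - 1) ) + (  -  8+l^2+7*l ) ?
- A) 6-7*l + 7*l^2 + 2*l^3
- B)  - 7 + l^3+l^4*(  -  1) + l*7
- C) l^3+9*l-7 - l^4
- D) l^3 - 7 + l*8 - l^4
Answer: D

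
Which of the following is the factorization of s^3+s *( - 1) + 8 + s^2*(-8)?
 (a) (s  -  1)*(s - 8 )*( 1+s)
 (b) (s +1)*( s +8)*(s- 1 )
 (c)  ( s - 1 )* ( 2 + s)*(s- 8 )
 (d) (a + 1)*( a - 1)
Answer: a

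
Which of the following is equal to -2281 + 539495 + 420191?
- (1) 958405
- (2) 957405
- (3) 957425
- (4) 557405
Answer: 2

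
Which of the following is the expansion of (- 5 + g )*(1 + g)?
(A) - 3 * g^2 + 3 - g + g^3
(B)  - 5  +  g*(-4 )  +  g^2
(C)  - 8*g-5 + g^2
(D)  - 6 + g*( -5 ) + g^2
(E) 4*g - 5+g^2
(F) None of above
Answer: B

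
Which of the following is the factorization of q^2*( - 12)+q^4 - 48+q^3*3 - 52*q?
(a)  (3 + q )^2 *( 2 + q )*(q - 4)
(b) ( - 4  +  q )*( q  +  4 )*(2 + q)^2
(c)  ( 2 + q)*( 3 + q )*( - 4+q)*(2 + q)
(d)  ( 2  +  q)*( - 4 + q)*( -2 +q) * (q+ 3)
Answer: c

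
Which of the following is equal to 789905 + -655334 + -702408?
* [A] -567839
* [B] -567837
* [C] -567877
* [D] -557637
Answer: B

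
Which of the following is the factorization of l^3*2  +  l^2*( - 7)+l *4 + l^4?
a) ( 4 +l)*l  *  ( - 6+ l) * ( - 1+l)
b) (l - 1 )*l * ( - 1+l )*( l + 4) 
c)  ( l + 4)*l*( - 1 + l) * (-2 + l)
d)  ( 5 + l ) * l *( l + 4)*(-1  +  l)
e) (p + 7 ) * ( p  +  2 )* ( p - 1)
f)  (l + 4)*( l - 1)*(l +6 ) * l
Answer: b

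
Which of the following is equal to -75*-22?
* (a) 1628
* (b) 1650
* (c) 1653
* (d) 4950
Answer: b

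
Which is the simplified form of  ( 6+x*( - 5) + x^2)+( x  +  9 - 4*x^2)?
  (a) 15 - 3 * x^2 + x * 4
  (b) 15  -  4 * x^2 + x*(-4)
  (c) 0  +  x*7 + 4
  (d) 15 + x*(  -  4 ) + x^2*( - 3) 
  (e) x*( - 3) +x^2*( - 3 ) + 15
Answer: d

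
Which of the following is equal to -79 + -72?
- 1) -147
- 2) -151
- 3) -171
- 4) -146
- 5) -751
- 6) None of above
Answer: 2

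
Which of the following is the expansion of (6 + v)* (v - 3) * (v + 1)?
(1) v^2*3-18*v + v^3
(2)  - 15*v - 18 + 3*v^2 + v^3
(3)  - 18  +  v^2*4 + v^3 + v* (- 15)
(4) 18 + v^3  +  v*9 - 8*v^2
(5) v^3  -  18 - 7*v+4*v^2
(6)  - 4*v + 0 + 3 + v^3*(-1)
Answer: 3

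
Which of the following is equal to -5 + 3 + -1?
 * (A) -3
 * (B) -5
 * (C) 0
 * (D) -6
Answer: A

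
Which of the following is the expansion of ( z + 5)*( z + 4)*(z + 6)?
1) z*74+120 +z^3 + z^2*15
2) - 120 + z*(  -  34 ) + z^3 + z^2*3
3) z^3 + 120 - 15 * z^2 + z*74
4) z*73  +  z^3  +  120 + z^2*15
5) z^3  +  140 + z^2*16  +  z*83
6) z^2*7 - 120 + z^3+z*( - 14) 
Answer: 1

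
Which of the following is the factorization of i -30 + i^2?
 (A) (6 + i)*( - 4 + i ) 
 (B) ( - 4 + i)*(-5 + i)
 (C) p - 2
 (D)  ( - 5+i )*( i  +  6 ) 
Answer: D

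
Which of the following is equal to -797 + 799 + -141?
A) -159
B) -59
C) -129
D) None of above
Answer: D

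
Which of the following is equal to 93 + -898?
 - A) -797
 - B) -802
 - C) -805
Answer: C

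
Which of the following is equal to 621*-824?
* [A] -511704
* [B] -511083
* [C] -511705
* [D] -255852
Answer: A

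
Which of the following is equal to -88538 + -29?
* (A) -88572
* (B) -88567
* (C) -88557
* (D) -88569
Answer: B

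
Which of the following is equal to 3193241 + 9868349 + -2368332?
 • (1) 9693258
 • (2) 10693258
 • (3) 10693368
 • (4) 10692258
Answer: 2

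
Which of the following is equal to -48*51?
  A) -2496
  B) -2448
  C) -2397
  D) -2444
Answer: B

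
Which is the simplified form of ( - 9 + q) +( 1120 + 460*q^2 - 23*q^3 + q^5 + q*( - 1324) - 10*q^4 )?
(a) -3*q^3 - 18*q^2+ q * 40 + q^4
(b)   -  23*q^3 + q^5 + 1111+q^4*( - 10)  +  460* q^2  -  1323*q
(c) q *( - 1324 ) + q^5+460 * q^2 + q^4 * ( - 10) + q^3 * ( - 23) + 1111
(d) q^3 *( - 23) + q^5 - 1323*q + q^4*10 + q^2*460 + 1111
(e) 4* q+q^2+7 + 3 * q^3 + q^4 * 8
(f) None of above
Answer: b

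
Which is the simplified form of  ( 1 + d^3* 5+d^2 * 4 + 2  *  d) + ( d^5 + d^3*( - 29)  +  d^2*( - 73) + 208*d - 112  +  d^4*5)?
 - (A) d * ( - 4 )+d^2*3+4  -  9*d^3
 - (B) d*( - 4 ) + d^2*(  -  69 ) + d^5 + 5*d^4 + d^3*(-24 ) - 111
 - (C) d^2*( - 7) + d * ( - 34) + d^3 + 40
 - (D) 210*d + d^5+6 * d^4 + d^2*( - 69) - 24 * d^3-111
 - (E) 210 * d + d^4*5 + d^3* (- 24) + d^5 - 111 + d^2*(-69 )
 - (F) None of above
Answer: E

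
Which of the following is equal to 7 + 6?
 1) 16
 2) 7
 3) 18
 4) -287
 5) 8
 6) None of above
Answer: 6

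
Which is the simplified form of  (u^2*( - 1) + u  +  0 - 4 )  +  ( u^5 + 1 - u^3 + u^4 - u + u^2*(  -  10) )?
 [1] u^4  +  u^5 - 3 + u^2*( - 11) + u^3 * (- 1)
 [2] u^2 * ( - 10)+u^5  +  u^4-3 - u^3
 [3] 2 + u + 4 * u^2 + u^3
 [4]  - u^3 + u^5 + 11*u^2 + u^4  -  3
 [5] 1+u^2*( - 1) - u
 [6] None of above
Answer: 1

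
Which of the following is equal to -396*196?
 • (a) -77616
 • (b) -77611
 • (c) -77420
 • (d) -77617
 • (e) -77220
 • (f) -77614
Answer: a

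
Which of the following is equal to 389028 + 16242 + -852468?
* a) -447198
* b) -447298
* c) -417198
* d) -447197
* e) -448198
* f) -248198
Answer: a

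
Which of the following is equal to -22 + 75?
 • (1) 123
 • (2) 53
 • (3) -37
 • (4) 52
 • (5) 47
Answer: 2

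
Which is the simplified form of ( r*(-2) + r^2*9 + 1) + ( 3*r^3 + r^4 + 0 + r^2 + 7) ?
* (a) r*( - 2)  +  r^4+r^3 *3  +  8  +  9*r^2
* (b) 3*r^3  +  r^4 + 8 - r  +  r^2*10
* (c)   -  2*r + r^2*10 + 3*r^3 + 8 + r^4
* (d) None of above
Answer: c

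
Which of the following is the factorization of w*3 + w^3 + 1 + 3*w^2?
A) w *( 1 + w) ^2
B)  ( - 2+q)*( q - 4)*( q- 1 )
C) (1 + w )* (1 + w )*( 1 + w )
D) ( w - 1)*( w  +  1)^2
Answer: C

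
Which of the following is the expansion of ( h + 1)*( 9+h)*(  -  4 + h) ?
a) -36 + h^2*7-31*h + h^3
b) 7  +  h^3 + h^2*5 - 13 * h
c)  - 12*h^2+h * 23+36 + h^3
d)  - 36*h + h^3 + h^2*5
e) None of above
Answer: e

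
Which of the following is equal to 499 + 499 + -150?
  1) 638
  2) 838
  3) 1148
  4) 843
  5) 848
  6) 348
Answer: 5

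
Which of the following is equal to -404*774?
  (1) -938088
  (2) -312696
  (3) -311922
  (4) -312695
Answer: 2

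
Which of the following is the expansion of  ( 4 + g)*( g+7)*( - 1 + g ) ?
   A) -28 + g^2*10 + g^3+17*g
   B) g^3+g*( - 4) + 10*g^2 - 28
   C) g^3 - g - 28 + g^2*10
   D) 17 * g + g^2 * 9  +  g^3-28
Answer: A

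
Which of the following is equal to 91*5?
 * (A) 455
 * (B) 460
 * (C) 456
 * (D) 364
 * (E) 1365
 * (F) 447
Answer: A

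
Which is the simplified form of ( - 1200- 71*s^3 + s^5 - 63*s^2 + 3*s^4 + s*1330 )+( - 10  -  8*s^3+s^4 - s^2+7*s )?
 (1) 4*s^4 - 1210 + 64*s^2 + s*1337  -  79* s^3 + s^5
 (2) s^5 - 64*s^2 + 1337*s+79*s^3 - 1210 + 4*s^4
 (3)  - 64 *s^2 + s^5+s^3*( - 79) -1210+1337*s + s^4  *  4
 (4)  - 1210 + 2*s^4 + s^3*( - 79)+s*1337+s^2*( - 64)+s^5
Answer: 3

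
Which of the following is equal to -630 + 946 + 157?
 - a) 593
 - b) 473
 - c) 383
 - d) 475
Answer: b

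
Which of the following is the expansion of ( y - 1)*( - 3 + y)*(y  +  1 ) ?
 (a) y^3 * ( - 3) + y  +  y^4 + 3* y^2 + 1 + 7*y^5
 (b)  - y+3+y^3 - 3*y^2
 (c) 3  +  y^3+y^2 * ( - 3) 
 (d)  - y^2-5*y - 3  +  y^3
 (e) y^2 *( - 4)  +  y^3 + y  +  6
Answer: b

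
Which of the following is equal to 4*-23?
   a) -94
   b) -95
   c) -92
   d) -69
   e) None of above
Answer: c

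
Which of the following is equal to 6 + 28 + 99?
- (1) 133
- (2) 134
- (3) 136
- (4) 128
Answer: 1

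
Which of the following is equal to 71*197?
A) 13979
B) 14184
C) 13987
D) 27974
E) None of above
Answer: C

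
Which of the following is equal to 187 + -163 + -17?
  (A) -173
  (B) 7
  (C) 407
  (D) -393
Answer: B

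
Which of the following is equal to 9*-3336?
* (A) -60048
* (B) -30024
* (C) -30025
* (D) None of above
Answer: B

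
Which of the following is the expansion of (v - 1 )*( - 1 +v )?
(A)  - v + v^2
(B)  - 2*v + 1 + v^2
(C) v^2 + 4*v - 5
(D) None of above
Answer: B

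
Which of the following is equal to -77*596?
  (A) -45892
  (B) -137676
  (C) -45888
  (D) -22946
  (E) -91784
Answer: A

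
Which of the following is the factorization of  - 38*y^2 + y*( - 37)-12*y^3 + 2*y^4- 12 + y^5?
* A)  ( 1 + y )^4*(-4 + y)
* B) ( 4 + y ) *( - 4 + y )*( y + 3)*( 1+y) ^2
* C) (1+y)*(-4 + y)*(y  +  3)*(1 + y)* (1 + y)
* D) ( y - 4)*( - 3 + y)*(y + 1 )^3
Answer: C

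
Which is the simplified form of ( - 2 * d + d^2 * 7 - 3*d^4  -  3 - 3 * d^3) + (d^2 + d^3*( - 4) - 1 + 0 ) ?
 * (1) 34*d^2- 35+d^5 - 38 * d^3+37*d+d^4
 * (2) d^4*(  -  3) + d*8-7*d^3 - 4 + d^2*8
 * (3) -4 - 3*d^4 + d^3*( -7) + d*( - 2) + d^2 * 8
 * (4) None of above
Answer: 3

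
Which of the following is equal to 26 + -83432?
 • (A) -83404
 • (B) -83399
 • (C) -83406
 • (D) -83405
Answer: C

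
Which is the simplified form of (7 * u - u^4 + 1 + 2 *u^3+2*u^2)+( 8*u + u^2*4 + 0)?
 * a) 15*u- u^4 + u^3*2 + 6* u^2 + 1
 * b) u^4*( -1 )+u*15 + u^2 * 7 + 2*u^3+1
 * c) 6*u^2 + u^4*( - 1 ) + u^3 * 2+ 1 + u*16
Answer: a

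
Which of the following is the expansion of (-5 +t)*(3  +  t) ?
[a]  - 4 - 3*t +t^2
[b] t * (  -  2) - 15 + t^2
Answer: b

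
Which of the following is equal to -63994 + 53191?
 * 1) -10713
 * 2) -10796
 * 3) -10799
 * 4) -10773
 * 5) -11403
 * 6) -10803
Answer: 6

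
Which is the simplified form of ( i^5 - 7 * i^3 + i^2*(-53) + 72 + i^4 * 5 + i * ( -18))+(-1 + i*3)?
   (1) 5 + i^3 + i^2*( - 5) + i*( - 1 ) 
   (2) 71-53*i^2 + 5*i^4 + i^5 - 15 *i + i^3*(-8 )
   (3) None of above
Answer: 3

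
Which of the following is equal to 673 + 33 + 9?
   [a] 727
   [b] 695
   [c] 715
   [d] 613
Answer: c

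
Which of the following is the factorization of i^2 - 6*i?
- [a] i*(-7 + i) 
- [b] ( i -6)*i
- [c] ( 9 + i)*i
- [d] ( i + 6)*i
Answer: b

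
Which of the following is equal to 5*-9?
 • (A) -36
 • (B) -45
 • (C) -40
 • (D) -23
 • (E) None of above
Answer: B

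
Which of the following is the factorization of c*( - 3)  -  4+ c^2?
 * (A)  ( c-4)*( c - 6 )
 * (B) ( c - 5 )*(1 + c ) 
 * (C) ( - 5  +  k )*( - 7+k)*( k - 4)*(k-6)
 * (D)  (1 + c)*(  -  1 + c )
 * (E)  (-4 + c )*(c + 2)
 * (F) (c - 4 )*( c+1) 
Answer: F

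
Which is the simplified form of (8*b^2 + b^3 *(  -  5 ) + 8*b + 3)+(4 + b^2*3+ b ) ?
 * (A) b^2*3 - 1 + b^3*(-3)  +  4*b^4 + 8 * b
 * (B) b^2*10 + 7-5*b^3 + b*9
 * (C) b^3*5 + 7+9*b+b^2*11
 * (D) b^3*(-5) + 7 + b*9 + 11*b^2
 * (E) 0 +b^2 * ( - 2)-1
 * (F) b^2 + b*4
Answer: D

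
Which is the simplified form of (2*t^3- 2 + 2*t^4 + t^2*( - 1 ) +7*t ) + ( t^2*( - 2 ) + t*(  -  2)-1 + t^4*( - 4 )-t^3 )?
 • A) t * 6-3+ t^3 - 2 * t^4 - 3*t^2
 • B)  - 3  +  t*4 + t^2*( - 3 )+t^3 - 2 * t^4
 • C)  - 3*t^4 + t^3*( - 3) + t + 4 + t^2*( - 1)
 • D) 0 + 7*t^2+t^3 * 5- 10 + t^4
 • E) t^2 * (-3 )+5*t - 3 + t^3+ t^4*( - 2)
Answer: E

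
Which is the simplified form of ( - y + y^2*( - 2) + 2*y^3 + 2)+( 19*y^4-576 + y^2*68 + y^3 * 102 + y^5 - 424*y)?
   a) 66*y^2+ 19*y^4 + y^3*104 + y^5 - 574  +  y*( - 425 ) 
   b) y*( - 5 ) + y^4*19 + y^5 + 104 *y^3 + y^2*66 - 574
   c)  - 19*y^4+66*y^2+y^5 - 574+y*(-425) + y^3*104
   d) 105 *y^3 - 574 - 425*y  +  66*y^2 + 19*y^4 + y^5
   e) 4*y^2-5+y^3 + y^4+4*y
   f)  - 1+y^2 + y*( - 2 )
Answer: a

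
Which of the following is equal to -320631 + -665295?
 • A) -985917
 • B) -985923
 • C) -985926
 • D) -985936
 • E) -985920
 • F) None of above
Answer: C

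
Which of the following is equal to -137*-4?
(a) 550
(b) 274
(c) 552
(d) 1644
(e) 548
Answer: e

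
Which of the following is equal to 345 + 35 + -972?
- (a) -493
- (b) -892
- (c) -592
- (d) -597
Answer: c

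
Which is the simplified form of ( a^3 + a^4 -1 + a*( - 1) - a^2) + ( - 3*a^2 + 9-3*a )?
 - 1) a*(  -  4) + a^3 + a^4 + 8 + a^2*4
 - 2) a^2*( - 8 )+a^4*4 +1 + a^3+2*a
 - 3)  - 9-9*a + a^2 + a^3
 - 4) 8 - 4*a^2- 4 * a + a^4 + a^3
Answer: 4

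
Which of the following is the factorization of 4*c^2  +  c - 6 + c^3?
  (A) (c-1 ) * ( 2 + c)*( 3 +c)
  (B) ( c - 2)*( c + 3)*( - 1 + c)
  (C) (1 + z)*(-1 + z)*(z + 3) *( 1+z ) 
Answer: A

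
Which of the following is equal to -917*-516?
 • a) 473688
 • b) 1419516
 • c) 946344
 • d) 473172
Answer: d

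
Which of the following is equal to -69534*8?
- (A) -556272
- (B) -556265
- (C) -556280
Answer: A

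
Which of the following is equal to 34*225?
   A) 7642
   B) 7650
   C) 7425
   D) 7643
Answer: B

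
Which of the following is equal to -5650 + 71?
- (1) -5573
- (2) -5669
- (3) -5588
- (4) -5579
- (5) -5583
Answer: 4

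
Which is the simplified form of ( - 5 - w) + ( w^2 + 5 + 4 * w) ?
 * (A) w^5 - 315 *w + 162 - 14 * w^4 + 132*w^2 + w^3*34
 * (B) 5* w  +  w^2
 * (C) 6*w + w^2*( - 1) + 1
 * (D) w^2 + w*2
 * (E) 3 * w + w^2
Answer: E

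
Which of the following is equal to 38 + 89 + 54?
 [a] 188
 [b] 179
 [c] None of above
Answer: c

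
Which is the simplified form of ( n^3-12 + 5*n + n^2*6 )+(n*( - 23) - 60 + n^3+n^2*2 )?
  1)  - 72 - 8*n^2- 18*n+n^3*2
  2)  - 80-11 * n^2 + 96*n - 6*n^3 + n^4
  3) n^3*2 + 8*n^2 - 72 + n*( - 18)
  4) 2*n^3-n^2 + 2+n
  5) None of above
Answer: 3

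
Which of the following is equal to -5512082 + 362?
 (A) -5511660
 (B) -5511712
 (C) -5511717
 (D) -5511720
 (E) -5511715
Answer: D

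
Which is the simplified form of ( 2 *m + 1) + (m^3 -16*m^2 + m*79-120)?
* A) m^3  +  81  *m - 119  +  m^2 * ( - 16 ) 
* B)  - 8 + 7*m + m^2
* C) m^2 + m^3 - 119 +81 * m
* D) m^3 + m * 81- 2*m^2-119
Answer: A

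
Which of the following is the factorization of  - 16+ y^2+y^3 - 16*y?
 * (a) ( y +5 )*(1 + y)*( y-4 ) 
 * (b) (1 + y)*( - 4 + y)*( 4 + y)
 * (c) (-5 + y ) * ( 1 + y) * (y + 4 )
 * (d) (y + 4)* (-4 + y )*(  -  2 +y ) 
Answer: b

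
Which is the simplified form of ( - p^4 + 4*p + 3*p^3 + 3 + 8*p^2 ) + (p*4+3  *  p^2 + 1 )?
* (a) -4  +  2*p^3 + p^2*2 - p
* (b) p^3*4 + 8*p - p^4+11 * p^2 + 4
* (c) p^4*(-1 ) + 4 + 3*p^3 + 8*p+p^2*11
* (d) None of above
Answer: c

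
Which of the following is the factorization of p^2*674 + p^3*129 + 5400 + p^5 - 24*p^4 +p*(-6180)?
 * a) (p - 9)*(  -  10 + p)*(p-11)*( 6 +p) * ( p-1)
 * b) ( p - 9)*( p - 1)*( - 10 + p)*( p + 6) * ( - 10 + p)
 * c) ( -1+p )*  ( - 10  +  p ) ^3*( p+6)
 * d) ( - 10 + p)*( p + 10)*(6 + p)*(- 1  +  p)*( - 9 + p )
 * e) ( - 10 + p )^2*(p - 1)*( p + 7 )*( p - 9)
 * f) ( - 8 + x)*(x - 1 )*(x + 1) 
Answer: b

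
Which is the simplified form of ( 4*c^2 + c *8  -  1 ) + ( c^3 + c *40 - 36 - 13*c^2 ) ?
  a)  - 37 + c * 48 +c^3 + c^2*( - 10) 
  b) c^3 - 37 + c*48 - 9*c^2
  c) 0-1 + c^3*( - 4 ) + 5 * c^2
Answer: b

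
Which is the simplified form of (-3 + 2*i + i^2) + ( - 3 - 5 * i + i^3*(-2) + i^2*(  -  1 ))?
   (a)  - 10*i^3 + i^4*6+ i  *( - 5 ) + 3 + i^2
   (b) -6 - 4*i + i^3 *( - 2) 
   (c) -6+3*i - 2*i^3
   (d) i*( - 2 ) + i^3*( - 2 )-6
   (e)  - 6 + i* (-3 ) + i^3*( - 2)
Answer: e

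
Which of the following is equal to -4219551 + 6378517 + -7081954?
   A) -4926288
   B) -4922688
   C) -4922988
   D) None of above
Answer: C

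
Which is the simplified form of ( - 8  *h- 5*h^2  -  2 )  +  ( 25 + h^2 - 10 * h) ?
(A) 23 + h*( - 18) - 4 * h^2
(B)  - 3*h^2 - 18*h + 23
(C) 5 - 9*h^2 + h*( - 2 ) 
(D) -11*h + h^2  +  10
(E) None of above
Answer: A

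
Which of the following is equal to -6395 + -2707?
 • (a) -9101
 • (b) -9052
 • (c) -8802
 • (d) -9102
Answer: d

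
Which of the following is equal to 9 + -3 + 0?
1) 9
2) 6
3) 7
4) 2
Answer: 2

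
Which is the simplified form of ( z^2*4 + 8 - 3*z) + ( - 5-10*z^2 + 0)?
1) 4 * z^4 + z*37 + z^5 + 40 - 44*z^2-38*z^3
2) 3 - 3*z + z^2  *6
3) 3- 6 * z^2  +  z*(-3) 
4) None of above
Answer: 3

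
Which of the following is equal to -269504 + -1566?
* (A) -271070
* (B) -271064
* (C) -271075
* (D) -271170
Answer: A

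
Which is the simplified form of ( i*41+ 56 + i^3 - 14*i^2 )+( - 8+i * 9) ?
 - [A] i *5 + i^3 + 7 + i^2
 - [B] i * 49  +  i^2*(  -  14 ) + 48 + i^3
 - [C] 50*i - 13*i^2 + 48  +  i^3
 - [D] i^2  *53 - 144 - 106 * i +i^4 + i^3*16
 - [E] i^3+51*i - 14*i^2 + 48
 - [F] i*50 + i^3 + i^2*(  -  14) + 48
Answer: F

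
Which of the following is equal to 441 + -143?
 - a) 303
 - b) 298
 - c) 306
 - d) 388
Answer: b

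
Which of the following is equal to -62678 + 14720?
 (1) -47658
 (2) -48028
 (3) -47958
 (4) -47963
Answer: 3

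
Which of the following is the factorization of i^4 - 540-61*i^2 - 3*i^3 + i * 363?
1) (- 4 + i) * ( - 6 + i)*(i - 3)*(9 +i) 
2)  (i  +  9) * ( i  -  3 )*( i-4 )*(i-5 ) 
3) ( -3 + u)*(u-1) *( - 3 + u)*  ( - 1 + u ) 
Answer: 2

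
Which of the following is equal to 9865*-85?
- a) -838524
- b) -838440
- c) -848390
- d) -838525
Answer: d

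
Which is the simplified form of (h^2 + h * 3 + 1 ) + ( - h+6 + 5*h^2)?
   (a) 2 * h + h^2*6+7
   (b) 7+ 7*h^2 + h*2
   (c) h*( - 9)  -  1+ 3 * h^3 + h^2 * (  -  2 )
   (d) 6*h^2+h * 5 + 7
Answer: a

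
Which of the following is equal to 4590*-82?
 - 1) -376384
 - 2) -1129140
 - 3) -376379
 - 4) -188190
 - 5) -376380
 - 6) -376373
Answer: 5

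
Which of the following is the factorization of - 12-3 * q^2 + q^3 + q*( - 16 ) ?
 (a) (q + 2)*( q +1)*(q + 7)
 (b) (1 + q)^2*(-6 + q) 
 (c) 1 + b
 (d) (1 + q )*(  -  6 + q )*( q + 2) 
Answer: d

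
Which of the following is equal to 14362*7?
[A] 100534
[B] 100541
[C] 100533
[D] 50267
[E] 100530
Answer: A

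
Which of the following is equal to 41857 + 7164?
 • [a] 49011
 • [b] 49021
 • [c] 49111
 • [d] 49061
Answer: b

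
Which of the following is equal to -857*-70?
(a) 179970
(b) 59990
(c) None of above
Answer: b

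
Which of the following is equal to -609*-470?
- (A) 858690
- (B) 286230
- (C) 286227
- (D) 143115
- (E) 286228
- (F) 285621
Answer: B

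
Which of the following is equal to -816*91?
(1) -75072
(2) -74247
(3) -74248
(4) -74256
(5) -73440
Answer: 4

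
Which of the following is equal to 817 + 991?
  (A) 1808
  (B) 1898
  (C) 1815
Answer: A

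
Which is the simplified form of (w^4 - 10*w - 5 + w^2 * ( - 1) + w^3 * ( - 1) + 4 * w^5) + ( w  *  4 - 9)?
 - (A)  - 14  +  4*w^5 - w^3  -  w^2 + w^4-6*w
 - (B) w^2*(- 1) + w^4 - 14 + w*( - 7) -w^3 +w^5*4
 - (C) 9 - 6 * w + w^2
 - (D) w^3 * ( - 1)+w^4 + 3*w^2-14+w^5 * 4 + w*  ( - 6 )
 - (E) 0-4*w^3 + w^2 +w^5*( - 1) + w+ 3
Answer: A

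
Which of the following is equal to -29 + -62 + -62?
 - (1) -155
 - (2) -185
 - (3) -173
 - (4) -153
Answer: 4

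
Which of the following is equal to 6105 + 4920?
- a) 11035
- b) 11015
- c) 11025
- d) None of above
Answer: c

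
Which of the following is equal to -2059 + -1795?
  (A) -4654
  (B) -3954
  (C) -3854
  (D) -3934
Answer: C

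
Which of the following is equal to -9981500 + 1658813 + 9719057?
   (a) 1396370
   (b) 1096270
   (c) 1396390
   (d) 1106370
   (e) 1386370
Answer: a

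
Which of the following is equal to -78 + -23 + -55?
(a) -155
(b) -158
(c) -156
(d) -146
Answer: c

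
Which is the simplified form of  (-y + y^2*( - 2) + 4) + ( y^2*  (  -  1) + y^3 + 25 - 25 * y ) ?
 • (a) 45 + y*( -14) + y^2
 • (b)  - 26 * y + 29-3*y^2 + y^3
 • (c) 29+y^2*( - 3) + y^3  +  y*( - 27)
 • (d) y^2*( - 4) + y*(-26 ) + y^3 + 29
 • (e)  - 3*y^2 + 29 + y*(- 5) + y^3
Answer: b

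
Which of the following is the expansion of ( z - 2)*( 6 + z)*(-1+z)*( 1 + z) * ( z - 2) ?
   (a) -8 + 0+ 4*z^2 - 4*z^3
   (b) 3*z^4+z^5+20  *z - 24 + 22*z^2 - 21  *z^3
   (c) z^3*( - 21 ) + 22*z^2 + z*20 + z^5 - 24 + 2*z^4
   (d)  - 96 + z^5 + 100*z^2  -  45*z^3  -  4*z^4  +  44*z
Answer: c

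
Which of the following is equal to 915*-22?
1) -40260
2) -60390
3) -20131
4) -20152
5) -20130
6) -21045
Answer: 5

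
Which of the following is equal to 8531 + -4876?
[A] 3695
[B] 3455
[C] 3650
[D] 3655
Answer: D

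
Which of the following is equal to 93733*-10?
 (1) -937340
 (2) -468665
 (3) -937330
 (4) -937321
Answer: 3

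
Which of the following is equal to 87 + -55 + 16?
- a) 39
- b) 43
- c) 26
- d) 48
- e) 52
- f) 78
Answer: d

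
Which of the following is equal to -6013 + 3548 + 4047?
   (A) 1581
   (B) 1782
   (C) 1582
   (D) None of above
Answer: C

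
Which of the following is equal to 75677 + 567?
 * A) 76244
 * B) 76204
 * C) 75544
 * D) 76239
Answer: A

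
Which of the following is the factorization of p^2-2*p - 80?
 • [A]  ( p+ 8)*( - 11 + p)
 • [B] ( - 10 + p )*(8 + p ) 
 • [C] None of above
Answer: B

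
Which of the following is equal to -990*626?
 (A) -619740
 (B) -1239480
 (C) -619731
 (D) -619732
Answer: A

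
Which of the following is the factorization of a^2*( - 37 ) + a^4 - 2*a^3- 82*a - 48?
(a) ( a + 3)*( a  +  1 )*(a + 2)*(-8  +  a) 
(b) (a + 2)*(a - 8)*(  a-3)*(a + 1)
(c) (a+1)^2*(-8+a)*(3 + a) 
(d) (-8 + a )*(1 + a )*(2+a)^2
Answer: a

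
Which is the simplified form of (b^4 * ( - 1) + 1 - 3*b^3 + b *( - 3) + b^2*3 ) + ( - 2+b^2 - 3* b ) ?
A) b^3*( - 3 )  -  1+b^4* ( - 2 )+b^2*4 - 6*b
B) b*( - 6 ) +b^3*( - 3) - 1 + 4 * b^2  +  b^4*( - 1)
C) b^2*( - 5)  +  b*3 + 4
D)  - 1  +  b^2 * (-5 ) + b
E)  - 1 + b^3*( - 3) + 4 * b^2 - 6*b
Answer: B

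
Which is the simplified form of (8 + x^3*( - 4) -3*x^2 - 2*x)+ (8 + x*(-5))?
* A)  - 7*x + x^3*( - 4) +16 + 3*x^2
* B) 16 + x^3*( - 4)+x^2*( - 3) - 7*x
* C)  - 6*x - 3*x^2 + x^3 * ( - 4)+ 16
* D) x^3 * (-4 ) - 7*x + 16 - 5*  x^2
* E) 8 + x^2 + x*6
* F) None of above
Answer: B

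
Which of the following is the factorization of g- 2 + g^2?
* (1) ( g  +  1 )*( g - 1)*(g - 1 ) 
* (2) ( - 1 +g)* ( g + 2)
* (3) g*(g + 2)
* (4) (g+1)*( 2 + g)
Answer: 2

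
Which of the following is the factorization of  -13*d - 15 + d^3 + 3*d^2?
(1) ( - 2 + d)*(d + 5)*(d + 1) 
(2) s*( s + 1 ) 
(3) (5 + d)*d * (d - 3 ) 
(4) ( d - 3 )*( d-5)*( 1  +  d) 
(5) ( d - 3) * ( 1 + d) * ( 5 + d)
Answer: 5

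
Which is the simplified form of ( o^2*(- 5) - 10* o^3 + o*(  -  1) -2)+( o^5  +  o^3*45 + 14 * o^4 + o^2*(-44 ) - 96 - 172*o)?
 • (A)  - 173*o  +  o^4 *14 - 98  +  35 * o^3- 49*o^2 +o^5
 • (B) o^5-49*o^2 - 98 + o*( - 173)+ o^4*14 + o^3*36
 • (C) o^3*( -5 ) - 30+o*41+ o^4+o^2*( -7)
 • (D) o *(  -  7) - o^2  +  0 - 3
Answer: A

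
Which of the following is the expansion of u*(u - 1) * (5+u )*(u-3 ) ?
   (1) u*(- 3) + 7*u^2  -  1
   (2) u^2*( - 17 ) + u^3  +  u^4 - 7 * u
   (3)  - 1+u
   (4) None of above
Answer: 4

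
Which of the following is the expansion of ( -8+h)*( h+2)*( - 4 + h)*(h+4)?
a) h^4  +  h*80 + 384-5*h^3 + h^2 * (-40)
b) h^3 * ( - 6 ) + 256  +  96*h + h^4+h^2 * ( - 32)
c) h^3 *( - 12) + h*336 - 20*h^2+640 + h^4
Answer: b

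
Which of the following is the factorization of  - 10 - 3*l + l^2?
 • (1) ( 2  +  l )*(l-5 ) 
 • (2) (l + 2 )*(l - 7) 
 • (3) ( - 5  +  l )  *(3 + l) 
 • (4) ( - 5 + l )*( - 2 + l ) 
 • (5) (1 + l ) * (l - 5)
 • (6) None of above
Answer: 1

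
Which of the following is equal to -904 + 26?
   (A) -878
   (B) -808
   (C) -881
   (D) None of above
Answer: A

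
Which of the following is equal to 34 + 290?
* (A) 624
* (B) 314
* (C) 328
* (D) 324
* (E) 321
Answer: D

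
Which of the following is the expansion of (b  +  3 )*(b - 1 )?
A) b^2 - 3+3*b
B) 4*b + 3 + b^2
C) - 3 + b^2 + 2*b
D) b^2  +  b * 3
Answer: C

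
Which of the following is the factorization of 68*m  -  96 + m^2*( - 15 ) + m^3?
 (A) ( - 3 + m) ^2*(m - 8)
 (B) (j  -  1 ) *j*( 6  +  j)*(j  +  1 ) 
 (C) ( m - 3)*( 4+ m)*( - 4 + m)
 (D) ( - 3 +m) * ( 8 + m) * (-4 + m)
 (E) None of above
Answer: E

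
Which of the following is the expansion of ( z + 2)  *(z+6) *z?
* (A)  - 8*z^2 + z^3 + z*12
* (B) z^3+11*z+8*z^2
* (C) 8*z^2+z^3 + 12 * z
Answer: C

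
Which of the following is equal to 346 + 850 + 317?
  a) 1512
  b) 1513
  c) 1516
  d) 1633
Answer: b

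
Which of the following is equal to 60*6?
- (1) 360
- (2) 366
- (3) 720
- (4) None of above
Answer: 1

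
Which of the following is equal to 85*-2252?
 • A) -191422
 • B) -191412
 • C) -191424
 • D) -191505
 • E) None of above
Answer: E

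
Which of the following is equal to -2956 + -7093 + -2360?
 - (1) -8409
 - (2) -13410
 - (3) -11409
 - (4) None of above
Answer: 4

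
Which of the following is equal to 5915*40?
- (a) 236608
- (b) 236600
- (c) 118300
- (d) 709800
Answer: b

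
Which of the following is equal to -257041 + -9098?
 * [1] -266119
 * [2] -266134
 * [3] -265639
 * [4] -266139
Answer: 4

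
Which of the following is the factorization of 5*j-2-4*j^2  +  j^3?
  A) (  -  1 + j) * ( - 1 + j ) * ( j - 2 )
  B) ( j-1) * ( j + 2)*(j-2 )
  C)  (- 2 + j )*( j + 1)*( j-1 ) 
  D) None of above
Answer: A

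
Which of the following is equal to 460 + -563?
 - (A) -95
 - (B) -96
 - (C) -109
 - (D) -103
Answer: D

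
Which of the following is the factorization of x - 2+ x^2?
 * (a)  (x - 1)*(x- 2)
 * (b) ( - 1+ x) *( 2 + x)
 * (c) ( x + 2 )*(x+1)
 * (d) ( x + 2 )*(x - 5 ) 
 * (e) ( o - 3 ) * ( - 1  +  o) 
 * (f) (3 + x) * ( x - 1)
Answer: b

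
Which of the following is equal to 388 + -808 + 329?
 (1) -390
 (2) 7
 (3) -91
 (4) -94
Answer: 3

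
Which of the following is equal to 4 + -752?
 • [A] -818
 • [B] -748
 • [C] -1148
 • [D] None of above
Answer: B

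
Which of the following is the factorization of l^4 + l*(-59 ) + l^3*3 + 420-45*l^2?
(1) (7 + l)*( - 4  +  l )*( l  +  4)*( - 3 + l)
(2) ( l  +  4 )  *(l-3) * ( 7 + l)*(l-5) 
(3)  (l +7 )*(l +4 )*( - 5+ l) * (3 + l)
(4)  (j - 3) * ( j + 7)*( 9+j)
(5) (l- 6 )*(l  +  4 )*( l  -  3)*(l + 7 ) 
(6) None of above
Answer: 2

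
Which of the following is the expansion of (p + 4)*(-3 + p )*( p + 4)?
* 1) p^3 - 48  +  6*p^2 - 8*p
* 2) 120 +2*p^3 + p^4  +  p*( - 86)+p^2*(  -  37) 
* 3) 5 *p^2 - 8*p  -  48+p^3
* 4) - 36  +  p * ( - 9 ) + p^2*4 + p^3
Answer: 3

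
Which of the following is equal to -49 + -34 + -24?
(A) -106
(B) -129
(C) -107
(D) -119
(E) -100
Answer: C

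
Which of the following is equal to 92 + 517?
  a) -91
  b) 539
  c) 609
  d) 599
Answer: c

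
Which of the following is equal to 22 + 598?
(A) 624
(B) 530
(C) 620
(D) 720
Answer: C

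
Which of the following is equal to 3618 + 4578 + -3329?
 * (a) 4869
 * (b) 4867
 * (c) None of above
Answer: b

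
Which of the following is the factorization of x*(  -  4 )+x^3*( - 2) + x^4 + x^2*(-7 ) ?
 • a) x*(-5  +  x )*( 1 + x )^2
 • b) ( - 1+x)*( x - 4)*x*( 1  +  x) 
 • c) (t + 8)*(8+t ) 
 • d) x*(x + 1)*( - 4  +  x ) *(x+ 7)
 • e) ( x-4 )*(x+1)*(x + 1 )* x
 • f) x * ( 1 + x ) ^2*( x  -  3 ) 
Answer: e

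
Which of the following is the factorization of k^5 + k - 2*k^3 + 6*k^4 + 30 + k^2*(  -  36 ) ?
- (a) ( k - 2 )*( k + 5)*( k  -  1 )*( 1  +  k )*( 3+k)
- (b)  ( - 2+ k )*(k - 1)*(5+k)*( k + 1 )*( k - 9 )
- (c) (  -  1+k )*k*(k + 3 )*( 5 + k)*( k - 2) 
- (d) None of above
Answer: a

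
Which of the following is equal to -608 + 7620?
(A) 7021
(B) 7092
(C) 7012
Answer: C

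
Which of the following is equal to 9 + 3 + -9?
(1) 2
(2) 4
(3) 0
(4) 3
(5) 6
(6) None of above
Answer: 4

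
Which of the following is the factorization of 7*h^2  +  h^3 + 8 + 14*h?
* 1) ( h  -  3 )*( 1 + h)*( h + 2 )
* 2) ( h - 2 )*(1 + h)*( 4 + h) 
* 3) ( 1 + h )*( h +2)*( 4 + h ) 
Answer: 3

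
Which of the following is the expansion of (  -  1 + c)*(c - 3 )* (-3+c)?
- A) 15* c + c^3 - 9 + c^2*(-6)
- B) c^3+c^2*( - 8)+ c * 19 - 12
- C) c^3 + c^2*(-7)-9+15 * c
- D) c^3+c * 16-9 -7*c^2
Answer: C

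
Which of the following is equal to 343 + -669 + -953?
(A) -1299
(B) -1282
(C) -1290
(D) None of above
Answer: D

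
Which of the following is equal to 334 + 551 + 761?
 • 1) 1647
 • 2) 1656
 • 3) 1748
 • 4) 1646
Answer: 4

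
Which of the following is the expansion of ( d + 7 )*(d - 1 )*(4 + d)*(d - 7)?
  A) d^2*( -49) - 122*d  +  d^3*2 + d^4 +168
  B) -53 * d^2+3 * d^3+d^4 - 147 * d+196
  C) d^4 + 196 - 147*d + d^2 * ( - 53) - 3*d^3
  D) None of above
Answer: B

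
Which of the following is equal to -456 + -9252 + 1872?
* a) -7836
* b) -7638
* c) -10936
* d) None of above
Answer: a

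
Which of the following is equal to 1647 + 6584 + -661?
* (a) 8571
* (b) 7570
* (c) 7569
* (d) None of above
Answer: b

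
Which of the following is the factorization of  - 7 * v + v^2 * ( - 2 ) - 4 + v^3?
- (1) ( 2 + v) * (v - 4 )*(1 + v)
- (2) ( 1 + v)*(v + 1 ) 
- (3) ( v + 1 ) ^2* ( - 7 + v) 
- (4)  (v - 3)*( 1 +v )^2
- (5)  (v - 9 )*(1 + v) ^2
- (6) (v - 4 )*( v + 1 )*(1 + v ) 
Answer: 6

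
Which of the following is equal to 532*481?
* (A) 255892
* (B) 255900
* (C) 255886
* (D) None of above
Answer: A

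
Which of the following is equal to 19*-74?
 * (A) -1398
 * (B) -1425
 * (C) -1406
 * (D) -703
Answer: C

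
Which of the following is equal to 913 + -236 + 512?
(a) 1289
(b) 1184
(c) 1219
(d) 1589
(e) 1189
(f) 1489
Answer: e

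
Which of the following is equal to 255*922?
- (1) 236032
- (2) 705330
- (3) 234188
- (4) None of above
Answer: 4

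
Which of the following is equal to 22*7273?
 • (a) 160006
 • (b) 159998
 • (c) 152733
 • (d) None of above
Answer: a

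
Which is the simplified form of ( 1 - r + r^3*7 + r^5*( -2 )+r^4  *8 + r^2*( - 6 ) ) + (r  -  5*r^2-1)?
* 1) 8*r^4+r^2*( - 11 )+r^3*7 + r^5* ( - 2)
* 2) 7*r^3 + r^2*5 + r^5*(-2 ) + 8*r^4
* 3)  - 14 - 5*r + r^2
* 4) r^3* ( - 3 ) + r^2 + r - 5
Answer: 1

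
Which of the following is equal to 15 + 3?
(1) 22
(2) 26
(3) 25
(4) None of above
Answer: 4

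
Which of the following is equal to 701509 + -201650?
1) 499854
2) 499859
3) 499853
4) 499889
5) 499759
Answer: 2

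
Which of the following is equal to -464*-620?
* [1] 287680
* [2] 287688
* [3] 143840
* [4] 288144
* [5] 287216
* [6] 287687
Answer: 1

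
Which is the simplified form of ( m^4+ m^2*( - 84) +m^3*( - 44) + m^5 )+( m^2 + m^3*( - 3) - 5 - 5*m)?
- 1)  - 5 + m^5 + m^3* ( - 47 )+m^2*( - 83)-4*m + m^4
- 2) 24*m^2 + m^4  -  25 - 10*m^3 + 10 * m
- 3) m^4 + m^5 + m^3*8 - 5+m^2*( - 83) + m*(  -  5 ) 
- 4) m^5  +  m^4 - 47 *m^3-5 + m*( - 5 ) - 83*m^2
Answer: 4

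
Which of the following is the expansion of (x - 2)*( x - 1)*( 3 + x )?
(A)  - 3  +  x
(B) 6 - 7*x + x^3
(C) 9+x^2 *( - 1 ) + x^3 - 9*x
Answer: B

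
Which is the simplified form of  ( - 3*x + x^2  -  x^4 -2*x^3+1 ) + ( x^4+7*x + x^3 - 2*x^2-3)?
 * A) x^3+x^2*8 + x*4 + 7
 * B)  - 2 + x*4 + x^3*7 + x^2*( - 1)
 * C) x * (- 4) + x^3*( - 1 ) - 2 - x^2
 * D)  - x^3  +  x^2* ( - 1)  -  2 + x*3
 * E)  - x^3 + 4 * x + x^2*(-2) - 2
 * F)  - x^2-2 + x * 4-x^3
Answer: F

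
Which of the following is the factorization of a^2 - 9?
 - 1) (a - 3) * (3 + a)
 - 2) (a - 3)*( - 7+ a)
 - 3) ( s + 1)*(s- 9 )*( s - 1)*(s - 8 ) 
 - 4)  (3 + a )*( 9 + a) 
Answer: 1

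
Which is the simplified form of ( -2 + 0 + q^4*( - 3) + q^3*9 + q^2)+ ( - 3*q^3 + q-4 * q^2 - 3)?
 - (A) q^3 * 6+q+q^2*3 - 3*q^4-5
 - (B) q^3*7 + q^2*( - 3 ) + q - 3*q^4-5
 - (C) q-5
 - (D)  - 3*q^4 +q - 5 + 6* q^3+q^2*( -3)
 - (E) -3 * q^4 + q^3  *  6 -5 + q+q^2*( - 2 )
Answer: D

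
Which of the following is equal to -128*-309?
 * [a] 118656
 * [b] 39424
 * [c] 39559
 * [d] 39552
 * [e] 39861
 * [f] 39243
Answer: d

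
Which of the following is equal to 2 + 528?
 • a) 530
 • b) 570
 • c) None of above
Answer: a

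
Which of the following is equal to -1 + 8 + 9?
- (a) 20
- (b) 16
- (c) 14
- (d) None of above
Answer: b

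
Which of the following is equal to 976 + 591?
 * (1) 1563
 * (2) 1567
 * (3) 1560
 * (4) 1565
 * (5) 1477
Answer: 2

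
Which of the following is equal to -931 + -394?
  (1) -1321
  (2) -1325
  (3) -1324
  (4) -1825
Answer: 2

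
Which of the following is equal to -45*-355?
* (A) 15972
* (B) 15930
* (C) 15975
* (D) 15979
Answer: C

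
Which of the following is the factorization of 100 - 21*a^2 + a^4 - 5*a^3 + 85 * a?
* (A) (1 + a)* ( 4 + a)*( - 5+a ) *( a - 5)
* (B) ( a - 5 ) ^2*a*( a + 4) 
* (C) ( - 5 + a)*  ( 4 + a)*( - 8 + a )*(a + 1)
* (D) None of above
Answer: A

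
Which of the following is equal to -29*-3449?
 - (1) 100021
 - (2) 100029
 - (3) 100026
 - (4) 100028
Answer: 1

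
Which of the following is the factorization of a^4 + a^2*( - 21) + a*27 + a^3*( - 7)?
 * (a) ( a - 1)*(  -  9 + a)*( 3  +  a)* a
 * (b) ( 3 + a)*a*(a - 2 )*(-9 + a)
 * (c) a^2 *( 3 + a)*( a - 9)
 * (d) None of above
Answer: a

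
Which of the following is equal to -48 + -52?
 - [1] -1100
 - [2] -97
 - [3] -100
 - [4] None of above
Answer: 3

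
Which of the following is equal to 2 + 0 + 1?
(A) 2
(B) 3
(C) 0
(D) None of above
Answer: B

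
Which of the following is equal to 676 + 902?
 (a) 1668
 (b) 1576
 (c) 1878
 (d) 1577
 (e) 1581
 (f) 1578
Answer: f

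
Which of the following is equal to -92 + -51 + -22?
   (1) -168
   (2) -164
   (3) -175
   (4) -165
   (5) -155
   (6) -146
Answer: 4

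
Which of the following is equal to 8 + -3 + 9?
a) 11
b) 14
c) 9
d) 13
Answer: b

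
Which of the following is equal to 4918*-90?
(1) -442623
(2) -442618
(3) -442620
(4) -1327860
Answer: 3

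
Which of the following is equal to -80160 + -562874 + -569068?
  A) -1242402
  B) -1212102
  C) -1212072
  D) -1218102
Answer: B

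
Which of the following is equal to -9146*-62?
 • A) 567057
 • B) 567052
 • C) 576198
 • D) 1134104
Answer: B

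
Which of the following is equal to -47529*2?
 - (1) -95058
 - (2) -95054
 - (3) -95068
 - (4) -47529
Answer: 1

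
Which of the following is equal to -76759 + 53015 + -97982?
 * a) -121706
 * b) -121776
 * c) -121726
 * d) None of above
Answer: c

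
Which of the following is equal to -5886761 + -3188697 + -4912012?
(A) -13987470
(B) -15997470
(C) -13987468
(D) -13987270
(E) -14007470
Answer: A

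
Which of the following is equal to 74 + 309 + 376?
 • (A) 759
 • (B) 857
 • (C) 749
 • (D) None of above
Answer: A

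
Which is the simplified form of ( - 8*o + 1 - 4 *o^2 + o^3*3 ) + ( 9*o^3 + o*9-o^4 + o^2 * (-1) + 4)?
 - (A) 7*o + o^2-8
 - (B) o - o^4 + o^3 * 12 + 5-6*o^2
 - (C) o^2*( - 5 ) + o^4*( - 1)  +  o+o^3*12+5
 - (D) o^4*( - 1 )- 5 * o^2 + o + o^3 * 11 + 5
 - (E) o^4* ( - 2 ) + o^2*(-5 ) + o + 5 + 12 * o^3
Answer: C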